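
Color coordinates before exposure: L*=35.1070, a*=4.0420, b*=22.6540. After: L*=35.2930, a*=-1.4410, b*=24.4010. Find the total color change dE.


dL = 0.1860, da = -5.4830, db = 1.7470
dE = sqrt(0.1860^2 + (-5.4830)^2 + 1.7470^2) = 5.7576


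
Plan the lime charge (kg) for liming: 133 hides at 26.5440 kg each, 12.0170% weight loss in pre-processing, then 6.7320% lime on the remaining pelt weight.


Total_raw = N * avg_wt = 133 * 26.5440 = 3530.3520 kg
Substrate = Total_raw * (1 - loss/100) = 3530.3520 * (1 - 12.0170/100) = 3106.1096 kg
Lime = Substrate * pct / 100 = 3106.1096 * 6.7320 / 100 = 209.1033 kg


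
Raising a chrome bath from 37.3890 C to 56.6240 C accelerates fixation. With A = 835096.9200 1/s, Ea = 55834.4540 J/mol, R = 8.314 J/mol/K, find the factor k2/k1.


T1 = 37.3890 + 273.15 = 310.5390 K; T2 = 56.6240 + 273.15 = 329.7740 K
k1 = A * exp(-Ea/(R*T1)) = 835096.9200 * exp(-55834.4540/(8.314*310.5390)) = 3.3860e-04 1/s
k2 = A * exp(-Ea/(R*T2)) = 835096.9200 * exp(-55834.4540/(8.314*329.7740)) = 0.00119538 1/s
k2/k1 = 0.00119538 / 3.3860e-04 = 3.5304


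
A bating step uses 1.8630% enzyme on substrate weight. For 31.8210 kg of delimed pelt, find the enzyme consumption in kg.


Formula: Enzyme = substrate * pct / 100
Substituting: Enzyme = 31.8210 * 1.8630 / 100
Result: 0.5928 kg


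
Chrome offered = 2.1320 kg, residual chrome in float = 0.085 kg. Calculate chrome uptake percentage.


Formula: Uptake = (offered - residual) / offered * 100
Substituting: Uptake = (2.1320 - 0.085) / 2.1320 * 100
Result: 96.0131 %


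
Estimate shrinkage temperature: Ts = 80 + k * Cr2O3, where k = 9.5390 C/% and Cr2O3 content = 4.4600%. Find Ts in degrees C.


Formula: Ts = 80 + k * Cr2O3
Substituting: Ts = 80 + 9.5390 * 4.4600
Result: 122.5439 C


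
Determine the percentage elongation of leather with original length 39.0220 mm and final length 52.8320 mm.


Formula: Elongation = (Lf - L0) / L0 * 100
Substituting: Elongation = (52.8320 - 39.0220) / 39.0220 * 100
Result: 35.3903 %


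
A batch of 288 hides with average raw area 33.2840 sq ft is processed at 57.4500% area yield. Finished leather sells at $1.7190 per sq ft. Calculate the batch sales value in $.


Raw_total = N * avg_area = 288 * 33.2840 = 9585.7920 sq ft
Finished = Raw_total * yield / 100 = 9585.7920 * 57.4500 / 100 = 5507.0375 sq ft
Value = Finished * price = 5507.0375 * 1.7190 = 9466.5975 $


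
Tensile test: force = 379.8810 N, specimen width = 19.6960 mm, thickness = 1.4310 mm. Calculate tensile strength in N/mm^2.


Formula: TS = force / (width * thickness)
Substituting: TS = 379.8810 / (19.6960 * 1.4310)
Result: 13.4781 N/mm^2


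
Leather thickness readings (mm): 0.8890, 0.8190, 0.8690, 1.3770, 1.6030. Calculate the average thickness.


Formula: Average = sum / n
Substituting: Average = 5.5570 / 5
Result: 1.1114 mm


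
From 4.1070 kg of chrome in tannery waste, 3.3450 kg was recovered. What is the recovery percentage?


Formula: Recovery = recovered / input * 100
Substituting: Recovery = 3.3450 / 4.1070 * 100
Result: 81.4463 %


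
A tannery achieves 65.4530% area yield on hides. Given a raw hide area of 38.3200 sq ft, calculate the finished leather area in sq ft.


Formula: finished = raw * yield / 100
Substituting: finished = 38.3200 * 65.4530 / 100
Result: 25.0816 sq ft


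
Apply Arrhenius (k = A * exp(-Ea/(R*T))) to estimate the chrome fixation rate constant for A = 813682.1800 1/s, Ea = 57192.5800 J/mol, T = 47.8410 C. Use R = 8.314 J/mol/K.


T_K = T_C + 273.15 = 47.8410 + 273.15 = 320.9910 K
exponent = -Ea / (R * T_K) = -57192.5800 / (8.314 * 320.9910) = -21.4307
k = A * exp(exponent) = 813682.1800 * exp(-21.4307) = 4.0106e-04 1/s


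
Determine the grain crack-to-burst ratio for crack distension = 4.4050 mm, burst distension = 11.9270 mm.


Formula: Ratio = crack / burst
Substituting: Ratio = 4.4050 / 11.9270
Result: 0.3693


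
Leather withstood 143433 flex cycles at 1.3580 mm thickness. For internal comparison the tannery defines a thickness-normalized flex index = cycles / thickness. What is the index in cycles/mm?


Formula: Index = cycles / thickness
Substituting: Index = 143433 / 1.3580
Result: 105620.7658 cycles/mm


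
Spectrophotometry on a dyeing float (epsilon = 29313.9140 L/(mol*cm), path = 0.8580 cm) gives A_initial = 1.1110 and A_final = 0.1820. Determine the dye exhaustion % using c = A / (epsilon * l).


c_initial = A_i / (epsilon * l) = 1.1110 / (29313.9140 * 0.8580) = 4.4173e-05 mol/L
c_final = A_f / (epsilon * l) = 0.1820 / (29313.9140 * 0.8580) = 7.2362e-06 mol/L
Exhaustion = (c_initial - c_final) / c_initial * 100 = (4.4173e-05 - 7.2362e-06) / 4.4173e-05 * 100 = 83.6184 %


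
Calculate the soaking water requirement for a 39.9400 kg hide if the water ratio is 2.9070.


Formula: Water = hide_weight * ratio
Substituting: Water = 39.9400 * 2.9070
Result: 116.1056 kg


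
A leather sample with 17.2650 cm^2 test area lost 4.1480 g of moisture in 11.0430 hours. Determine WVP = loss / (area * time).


Formula: WVP = loss / (area * time)
Substituting: WVP = 4.1480 / (17.2650 * 11.0430)
Result: 0.0217563 g/(cm^2*hr)


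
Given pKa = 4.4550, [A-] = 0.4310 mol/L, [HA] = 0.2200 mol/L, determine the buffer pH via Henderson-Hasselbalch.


ratio = [A-] / [HA] = 0.4310 / 0.2200 = 1.9591
log10(ratio) = 0.2921
pH = pKa + log10(ratio) = 4.4550 + 0.2921 = 4.7471


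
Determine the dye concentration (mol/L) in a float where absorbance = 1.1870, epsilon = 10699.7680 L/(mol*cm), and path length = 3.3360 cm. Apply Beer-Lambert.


Formula: c = A / (epsilon * l)
Substituting: c = 1.1870 / (10699.7680 * 3.3360)
Result: 3.3254e-05 mol/L


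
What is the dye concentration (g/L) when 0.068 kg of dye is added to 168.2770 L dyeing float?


Formula: Conc = dye_mass(kg) / volume(L) * 1000
Substituting: Conc = 0.068 / 168.2770 * 1000
Result: 0.4041 g/L


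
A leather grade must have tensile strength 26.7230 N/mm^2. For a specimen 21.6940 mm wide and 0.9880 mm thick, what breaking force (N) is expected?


Formula: F = TS * w * t
Substituting: F = 26.7230 * 21.6940 * 0.9880
Result: 572.7720 N


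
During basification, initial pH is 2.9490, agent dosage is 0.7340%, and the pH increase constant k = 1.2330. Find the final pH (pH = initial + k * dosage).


Formula: pH_final = pH_initial + k * base_pct
Substituting: pH_final = 2.9490 + 1.2330 * 0.7340
Result: 3.8540


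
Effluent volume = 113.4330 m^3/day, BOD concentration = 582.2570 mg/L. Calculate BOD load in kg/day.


Formula: BOD_load = volume * conc / 1000
Substituting: BOD_load = 113.4330 * 582.2570 / 1000
Result: 66.0472 kg/day


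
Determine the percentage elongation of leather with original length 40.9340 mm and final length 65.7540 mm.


Formula: Elongation = (Lf - L0) / L0 * 100
Substituting: Elongation = (65.7540 - 40.9340) / 40.9340 * 100
Result: 60.6342 %


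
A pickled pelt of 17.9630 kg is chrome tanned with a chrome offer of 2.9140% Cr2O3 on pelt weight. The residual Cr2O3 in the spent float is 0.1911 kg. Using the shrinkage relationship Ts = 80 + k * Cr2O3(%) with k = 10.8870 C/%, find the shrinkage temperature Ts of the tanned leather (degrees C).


Offered = pelt * offer_pct / 100 = 17.9630 * 2.9140 / 100 = 0.5234 kg
Uptake = offered - residual = 0.5234 - 0.1911 = 0.3323 kg
Cr2O3% on pelt = uptake / pelt * 100 = 0.3323 / 17.9630 * 100 = 1.8501 %
Ts = 80 + k * Cr2O3% = 80 + 10.8870 * 1.8501 = 100.1425 C


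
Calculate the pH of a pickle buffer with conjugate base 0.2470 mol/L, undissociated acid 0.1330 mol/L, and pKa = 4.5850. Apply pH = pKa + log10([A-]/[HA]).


ratio = [A-] / [HA] = 0.2470 / 0.1330 = 1.8571
log10(ratio) = 0.2688
pH = pKa + log10(ratio) = 4.5850 + 0.2688 = 4.8538


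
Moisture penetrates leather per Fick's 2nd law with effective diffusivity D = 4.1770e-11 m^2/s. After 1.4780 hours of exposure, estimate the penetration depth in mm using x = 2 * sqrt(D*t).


t = 1.4780 hr * 3600 = 5320.8000 s
D * t = 4.1770e-11 * 5320.8000 = 2.2225e-07
x = 2 * sqrt(D*t) = 2 * sqrt(2.2225e-07) = 9.4287e-04 m = 0.9429 mm


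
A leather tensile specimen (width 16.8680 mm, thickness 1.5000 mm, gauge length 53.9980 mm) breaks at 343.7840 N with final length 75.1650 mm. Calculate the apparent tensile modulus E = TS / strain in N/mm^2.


TS = F / (w * t) = 343.7840 / (16.8680 * 1.5000) = 13.5872 N/mm^2
strain = (Lf - L0) / L0 = (75.1650 - 53.9980) / 53.9980 = 0.3920
E = TS / strain = 13.5872 / 0.3920 = 34.6616 N/mm^2


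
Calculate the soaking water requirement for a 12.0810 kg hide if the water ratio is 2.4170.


Formula: Water = hide_weight * ratio
Substituting: Water = 12.0810 * 2.4170
Result: 29.1998 kg


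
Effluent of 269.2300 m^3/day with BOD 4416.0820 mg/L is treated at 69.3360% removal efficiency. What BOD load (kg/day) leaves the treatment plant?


Load_in = volume * conc / 1000 = 269.2300 * 4416.0820 / 1000 = 1188.9418 kg/day
Removed = Load_in * eff / 100 = 1188.9418 * 69.3360 / 100 = 824.3647 kg/day
Load_out = Load_in - Removed = 1188.9418 - 824.3647 = 364.5771 kg/day


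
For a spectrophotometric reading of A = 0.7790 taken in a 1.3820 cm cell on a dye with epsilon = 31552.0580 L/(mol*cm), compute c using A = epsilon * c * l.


Formula: c = A / (epsilon * l)
Substituting: c = 0.7790 / (31552.0580 * 1.3820)
Result: 1.7865e-05 mol/L


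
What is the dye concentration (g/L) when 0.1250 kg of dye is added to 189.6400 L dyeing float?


Formula: Conc = dye_mass(kg) / volume(L) * 1000
Substituting: Conc = 0.1250 / 189.6400 * 1000
Result: 0.6591 g/L


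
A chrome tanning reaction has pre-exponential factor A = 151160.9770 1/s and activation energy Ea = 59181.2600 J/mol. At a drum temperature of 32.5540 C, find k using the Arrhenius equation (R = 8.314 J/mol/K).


T_K = T_C + 273.15 = 32.5540 + 273.15 = 305.7040 K
exponent = -Ea / (R * T_K) = -59181.2600 / (8.314 * 305.7040) = -23.2848
k = A * exp(exponent) = 151160.9770 * exp(-23.2848) = 1.1667e-05 1/s


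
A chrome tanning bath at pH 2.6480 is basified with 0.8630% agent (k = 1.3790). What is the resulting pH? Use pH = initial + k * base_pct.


Formula: pH_final = pH_initial + k * base_pct
Substituting: pH_final = 2.6480 + 1.3790 * 0.8630
Result: 3.8381


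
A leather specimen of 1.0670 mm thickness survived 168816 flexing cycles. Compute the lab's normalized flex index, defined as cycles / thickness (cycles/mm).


Formula: Index = cycles / thickness
Substituting: Index = 168816 / 1.0670
Result: 158215.5576 cycles/mm


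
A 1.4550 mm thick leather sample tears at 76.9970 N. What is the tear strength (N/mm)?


Formula: Tear strength = force / thickness
Substituting: Tear strength = 76.9970 / 1.4550
Result: 52.9189 N/mm


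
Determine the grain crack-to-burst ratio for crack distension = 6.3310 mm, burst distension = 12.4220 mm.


Formula: Ratio = crack / burst
Substituting: Ratio = 6.3310 / 12.4220
Result: 0.5097


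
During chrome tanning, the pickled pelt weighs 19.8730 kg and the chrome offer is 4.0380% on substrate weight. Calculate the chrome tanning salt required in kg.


Formula: Chrome = substrate * pct / 100
Substituting: Chrome = 19.8730 * 4.0380 / 100
Result: 0.8025 kg


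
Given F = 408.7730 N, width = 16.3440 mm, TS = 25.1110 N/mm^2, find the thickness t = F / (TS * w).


Formula: t = F / (TS * w)
Substituting: t = 408.7730 / (25.1110 * 16.3440)
Result: 0.9960 mm


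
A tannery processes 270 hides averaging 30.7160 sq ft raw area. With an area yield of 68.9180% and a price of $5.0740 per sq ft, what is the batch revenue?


Raw_total = N * avg_area = 270 * 30.7160 = 8293.3200 sq ft
Finished = Raw_total * yield / 100 = 8293.3200 * 68.9180 / 100 = 5715.5903 sq ft
Value = Finished * price = 5715.5903 * 5.0740 = 29000.9051 $


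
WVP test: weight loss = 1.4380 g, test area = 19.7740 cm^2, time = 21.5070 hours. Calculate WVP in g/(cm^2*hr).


Formula: WVP = loss / (area * time)
Substituting: WVP = 1.4380 / (19.7740 * 21.5070)
Result: 0.00338131 g/(cm^2*hr)


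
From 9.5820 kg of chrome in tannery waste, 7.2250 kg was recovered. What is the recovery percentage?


Formula: Recovery = recovered / input * 100
Substituting: Recovery = 7.2250 / 9.5820 * 100
Result: 75.4018 %


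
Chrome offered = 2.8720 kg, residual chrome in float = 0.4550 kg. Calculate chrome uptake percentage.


Formula: Uptake = (offered - residual) / offered * 100
Substituting: Uptake = (2.8720 - 0.4550) / 2.8720 * 100
Result: 84.1574 %


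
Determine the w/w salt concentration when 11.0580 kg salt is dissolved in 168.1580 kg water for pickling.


Formula: Conc = salt / (water + salt) * 100
Substituting: Conc = 11.0580 / (168.1580 + 11.0580) * 100
Result: 6.1702 %


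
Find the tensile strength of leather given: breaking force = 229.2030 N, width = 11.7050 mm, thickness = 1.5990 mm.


Formula: TS = force / (width * thickness)
Substituting: TS = 229.2030 / (11.7050 * 1.5990)
Result: 12.2462 N/mm^2


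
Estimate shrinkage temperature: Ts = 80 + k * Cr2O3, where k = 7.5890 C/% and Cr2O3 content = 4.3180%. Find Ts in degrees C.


Formula: Ts = 80 + k * Cr2O3
Substituting: Ts = 80 + 7.5890 * 4.3180
Result: 112.7693 C


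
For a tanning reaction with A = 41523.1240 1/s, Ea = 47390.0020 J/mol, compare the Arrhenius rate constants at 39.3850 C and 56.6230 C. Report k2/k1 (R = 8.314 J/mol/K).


T1 = 39.3850 + 273.15 = 312.5350 K; T2 = 56.6230 + 273.15 = 329.7730 K
k1 = A * exp(-Ea/(R*T1)) = 41523.1240 * exp(-47390.0020/(8.314*312.5350)) = 4.9844e-04 1/s
k2 = A * exp(-Ea/(R*T2)) = 41523.1240 * exp(-47390.0020/(8.314*329.7730)) = 0.00129314 1/s
k2/k1 = 0.00129314 / 4.9844e-04 = 2.5944


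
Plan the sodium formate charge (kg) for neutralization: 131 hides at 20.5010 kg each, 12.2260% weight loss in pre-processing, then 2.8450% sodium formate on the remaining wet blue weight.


Total_raw = N * avg_wt = 131 * 20.5010 = 2685.6310 kg
Substrate = Total_raw * (1 - loss/100) = 2685.6310 * (1 - 12.2260/100) = 2357.2858 kg
Neutralizer = Substrate * pct / 100 = 2357.2858 * 2.8450 / 100 = 67.0648 kg


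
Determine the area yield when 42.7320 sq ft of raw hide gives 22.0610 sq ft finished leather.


Formula: Yield = finished / raw * 100
Substituting: Yield = 22.0610 / 42.7320 * 100
Result: 51.6264 %


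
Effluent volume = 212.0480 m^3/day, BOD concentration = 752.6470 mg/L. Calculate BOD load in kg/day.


Formula: BOD_load = volume * conc / 1000
Substituting: BOD_load = 212.0480 * 752.6470 / 1000
Result: 159.5973 kg/day


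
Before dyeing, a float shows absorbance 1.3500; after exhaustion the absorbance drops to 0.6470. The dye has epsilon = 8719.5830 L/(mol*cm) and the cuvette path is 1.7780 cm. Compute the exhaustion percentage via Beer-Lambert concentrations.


c_initial = A_i / (epsilon * l) = 1.3500 / (8719.5830 * 1.7780) = 8.7078e-05 mol/L
c_final = A_f / (epsilon * l) = 0.6470 / (8719.5830 * 1.7780) = 4.1733e-05 mol/L
Exhaustion = (c_initial - c_final) / c_initial * 100 = (8.7078e-05 - 4.1733e-05) / 8.7078e-05 * 100 = 52.0741 %


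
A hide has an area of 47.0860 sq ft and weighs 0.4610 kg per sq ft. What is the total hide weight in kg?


Formula: Weight = area * weight_per_sqft
Substituting: Weight = 47.0860 * 0.4610
Result: 21.7066 kg


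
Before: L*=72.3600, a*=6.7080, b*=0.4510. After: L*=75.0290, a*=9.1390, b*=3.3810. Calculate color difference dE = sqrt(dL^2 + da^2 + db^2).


dL = 2.6690, da = 2.4310, db = 2.9300
dE = sqrt(2.6690^2 + 2.4310^2 + 2.9300^2) = 4.6495


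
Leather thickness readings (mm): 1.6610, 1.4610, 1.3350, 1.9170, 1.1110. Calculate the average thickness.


Formula: Average = sum / n
Substituting: Average = 7.4850 / 5
Result: 1.4970 mm


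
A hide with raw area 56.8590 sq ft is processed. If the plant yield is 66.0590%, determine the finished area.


Formula: finished = raw * yield / 100
Substituting: finished = 56.8590 * 66.0590 / 100
Result: 37.5605 sq ft


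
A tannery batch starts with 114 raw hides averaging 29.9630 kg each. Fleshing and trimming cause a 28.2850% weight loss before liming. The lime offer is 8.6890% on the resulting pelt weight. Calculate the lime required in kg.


Total_raw = N * avg_wt = 114 * 29.9630 = 3415.7820 kg
Substrate = Total_raw * (1 - loss/100) = 3415.7820 * (1 - 28.2850/100) = 2449.6281 kg
Lime = Substrate * pct / 100 = 2449.6281 * 8.6890 / 100 = 212.8482 kg


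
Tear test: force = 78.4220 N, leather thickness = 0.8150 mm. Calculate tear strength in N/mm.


Formula: Tear strength = force / thickness
Substituting: Tear strength = 78.4220 / 0.8150
Result: 96.2233 N/mm


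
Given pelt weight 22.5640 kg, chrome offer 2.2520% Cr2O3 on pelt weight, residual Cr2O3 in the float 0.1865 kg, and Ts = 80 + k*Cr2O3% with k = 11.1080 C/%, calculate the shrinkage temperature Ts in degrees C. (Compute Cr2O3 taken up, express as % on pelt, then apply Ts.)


Offered = pelt * offer_pct / 100 = 22.5640 * 2.2520 / 100 = 0.5081 kg
Uptake = offered - residual = 0.5081 - 0.1865 = 0.3216 kg
Cr2O3% on pelt = uptake / pelt * 100 = 0.3216 / 22.5640 * 100 = 1.4255 %
Ts = 80 + k * Cr2O3% = 80 + 11.1080 * 1.4255 = 95.8340 C


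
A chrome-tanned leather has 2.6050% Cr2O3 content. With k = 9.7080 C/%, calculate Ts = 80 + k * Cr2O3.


Formula: Ts = 80 + k * Cr2O3
Substituting: Ts = 80 + 9.7080 * 2.6050
Result: 105.2893 C


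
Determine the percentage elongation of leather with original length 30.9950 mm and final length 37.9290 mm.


Formula: Elongation = (Lf - L0) / L0 * 100
Substituting: Elongation = (37.9290 - 30.9950) / 30.9950 * 100
Result: 22.3714 %


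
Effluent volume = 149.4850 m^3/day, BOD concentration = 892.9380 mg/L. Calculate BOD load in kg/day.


Formula: BOD_load = volume * conc / 1000
Substituting: BOD_load = 149.4850 * 892.9380 / 1000
Result: 133.4808 kg/day


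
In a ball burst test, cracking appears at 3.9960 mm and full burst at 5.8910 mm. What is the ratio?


Formula: Ratio = crack / burst
Substituting: Ratio = 3.9960 / 5.8910
Result: 0.6783


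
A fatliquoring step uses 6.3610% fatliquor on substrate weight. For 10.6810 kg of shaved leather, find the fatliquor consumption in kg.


Formula: Fat = substrate * pct / 100
Substituting: Fat = 10.6810 * 6.3610 / 100
Result: 0.6794 kg


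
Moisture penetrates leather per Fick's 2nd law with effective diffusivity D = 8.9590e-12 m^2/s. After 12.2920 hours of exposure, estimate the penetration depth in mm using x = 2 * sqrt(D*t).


t = 12.2920 hr * 3600 = 44251.2000 s
D * t = 8.9590e-12 * 44251.2000 = 3.9645e-07
x = 2 * sqrt(D*t) = 2 * sqrt(3.9645e-07) = 0.00125928 m = 1.2593 mm


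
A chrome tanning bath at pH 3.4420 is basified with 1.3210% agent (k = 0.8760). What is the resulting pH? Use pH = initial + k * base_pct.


Formula: pH_final = pH_initial + k * base_pct
Substituting: pH_final = 3.4420 + 0.8760 * 1.3210
Result: 4.5992


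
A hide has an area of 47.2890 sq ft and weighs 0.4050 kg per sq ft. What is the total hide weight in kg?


Formula: Weight = area * weight_per_sqft
Substituting: Weight = 47.2890 * 0.4050
Result: 19.1520 kg


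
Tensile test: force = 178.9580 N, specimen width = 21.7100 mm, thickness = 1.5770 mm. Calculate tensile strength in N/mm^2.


Formula: TS = force / (width * thickness)
Substituting: TS = 178.9580 / (21.7100 * 1.5770)
Result: 5.2271 N/mm^2


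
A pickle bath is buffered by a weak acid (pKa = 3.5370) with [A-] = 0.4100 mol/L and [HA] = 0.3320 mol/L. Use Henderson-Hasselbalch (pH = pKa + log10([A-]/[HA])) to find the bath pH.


ratio = [A-] / [HA] = 0.4100 / 0.3320 = 1.2349
log10(ratio) = 0.0916458
pH = pKa + log10(ratio) = 3.5370 + 0.0916458 = 3.6286


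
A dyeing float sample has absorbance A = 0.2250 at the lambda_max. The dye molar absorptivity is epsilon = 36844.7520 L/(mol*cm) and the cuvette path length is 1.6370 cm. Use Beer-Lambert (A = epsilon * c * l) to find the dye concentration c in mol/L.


Formula: c = A / (epsilon * l)
Substituting: c = 0.2250 / (36844.7520 * 1.6370)
Result: 3.7304e-06 mol/L


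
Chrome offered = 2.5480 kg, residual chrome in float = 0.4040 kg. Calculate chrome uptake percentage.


Formula: Uptake = (offered - residual) / offered * 100
Substituting: Uptake = (2.5480 - 0.4040) / 2.5480 * 100
Result: 84.1444 %


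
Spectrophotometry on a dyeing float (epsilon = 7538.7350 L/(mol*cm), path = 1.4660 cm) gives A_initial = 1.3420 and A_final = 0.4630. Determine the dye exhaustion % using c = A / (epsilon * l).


c_initial = A_i / (epsilon * l) = 1.3420 / (7538.7350 * 1.4660) = 1.2143e-04 mol/L
c_final = A_f / (epsilon * l) = 0.4630 / (7538.7350 * 1.4660) = 4.1894e-05 mol/L
Exhaustion = (c_initial - c_final) / c_initial * 100 = (1.2143e-04 - 4.1894e-05) / 1.2143e-04 * 100 = 65.4993 %


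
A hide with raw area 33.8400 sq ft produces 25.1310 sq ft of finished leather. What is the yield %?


Formula: Yield = finished / raw * 100
Substituting: Yield = 25.1310 / 33.8400 * 100
Result: 74.2642 %


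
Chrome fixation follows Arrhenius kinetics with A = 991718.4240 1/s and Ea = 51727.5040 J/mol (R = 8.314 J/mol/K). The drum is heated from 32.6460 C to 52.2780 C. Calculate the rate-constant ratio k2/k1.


T1 = 32.6460 + 273.15 = 305.7960 K; T2 = 52.2780 + 273.15 = 325.4280 K
k1 = A * exp(-Ea/(R*T1)) = 991718.4240 * exp(-51727.5040/(8.314*305.7960)) = 0.00144617 1/s
k2 = A * exp(-Ea/(R*T2)) = 991718.4240 * exp(-51727.5040/(8.314*325.4280)) = 0.00493488 1/s
k2/k1 = 0.00493488 / 0.00144617 = 3.4124


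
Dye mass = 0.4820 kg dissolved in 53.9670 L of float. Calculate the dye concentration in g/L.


Formula: Conc = dye_mass(kg) / volume(L) * 1000
Substituting: Conc = 0.4820 / 53.9670 * 1000
Result: 8.9314 g/L


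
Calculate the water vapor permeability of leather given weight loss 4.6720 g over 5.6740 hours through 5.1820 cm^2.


Formula: WVP = loss / (area * time)
Substituting: WVP = 4.6720 / (5.1820 * 5.6740)
Result: 0.1589 g/(cm^2*hr)


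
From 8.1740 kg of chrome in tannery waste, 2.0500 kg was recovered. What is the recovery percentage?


Formula: Recovery = recovered / input * 100
Substituting: Recovery = 2.0500 / 8.1740 * 100
Result: 25.0795 %


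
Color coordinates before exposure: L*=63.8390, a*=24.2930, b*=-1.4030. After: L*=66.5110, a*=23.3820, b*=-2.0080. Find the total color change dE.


dL = 2.6720, da = -0.9110, db = -0.6050
dE = sqrt(2.6720^2 + (-0.9110)^2 + (-0.6050)^2) = 2.8871


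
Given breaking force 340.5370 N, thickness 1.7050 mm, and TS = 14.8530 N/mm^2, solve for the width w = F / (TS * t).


Formula: w = F / (TS * t)
Substituting: w = 340.5370 / (14.8530 * 1.7050)
Result: 13.4470 mm


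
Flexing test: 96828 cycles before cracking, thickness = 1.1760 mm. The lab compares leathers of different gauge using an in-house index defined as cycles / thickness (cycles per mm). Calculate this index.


Formula: Index = cycles / thickness
Substituting: Index = 96828 / 1.1760
Result: 82336.7347 cycles/mm


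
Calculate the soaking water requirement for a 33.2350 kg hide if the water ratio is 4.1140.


Formula: Water = hide_weight * ratio
Substituting: Water = 33.2350 * 4.1140
Result: 136.7288 kg


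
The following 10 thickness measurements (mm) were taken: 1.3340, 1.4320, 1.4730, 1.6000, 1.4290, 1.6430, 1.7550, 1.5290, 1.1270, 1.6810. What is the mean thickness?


Formula: Average = sum / n
Substituting: Average = 15.0030 / 10
Result: 1.5003 mm


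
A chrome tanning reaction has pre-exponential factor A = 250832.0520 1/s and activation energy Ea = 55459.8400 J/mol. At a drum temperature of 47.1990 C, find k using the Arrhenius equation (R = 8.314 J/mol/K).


T_K = T_C + 273.15 = 47.1990 + 273.15 = 320.3490 K
exponent = -Ea / (R * T_K) = -55459.8400 / (8.314 * 320.3490) = -20.8231
k = A * exp(exponent) = 250832.0520 * exp(-20.8231) = 2.2700e-04 1/s


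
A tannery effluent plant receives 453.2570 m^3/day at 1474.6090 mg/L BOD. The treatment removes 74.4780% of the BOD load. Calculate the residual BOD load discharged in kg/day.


Load_in = volume * conc / 1000 = 453.2570 * 1474.6090 / 1000 = 668.3769 kg/day
Removed = Load_in * eff / 100 = 668.3769 * 74.4780 / 100 = 497.7937 kg/day
Load_out = Load_in - Removed = 668.3769 - 497.7937 = 170.5831 kg/day


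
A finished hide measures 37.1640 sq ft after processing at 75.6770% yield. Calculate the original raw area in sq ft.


Formula: raw = finished * 100 / yield
Substituting: raw = 37.1640 * 100 / 75.6770
Result: 49.1087 sq ft


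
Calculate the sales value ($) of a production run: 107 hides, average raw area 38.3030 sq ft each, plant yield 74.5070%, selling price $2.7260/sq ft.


Raw_total = N * avg_area = 107 * 38.3030 = 4098.4210 sq ft
Finished = Raw_total * yield / 100 = 4098.4210 * 74.5070 / 100 = 3053.6105 sq ft
Value = Finished * price = 3053.6105 * 2.7260 = 8324.1423 $


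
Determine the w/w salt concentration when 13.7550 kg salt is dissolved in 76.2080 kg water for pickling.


Formula: Conc = salt / (water + salt) * 100
Substituting: Conc = 13.7550 / (76.2080 + 13.7550) * 100
Result: 15.2896 %


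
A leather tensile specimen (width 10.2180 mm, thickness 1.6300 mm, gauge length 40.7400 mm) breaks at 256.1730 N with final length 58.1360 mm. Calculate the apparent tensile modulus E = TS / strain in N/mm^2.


TS = F / (w * t) = 256.1730 / (10.2180 * 1.6300) = 15.3808 N/mm^2
strain = (Lf - L0) / L0 = (58.1360 - 40.7400) / 40.7400 = 0.4270
E = TS / strain = 15.3808 / 0.4270 = 36.0206 N/mm^2


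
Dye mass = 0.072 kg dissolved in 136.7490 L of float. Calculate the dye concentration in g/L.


Formula: Conc = dye_mass(kg) / volume(L) * 1000
Substituting: Conc = 0.072 / 136.7490 * 1000
Result: 0.5265 g/L


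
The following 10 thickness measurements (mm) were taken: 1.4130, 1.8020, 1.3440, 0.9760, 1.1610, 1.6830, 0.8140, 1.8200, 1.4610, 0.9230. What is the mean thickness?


Formula: Average = sum / n
Substituting: Average = 13.3970 / 10
Result: 1.3397 mm


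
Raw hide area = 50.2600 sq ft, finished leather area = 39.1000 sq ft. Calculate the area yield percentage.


Formula: Yield = finished / raw * 100
Substituting: Yield = 39.1000 / 50.2600 * 100
Result: 77.7955 %


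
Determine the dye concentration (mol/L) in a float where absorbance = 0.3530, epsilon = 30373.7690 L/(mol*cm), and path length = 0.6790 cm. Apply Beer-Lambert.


Formula: c = A / (epsilon * l)
Substituting: c = 0.3530 / (30373.7690 * 0.6790)
Result: 1.7116e-05 mol/L


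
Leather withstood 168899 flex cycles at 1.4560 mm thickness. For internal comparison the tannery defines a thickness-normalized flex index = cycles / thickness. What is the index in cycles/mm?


Formula: Index = cycles / thickness
Substituting: Index = 168899 / 1.4560
Result: 116002.0604 cycles/mm


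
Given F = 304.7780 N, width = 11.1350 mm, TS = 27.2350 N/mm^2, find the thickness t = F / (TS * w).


Formula: t = F / (TS * w)
Substituting: t = 304.7780 / (27.2350 * 11.1350)
Result: 1.0050 mm


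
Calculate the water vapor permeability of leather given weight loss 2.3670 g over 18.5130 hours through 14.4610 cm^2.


Formula: WVP = loss / (area * time)
Substituting: WVP = 2.3670 / (14.4610 * 18.5130)
Result: 0.00884144 g/(cm^2*hr)


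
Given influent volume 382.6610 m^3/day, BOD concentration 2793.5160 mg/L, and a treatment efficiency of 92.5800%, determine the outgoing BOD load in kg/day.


Load_in = volume * conc / 1000 = 382.6610 * 2793.5160 / 1000 = 1068.9696 kg/day
Removed = Load_in * eff / 100 = 1068.9696 * 92.5800 / 100 = 989.6521 kg/day
Load_out = Load_in - Removed = 1068.9696 - 989.6521 = 79.3175 kg/day


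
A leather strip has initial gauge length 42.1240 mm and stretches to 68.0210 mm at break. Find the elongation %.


Formula: Elongation = (Lf - L0) / L0 * 100
Substituting: Elongation = (68.0210 - 42.1240) / 42.1240 * 100
Result: 61.4780 %


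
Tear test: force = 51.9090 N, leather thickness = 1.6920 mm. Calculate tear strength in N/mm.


Formula: Tear strength = force / thickness
Substituting: Tear strength = 51.9090 / 1.6920
Result: 30.6791 N/mm


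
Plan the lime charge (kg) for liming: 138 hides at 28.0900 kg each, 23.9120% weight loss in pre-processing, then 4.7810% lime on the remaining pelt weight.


Total_raw = N * avg_wt = 138 * 28.0900 = 3876.4200 kg
Substrate = Total_raw * (1 - loss/100) = 3876.4200 * (1 - 23.9120/100) = 2949.4904 kg
Lime = Substrate * pct / 100 = 2949.4904 * 4.7810 / 100 = 141.0151 kg


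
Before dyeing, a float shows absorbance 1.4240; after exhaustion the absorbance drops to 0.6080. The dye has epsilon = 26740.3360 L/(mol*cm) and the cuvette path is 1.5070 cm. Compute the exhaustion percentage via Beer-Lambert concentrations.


c_initial = A_i / (epsilon * l) = 1.4240 / (26740.3360 * 1.5070) = 3.5337e-05 mol/L
c_final = A_f / (epsilon * l) = 0.6080 / (26740.3360 * 1.5070) = 1.5088e-05 mol/L
Exhaustion = (c_initial - c_final) / c_initial * 100 = (3.5337e-05 - 1.5088e-05) / 3.5337e-05 * 100 = 57.3034 %


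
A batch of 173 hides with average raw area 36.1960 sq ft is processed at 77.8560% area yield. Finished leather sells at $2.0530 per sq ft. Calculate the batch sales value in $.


Raw_total = N * avg_area = 173 * 36.1960 = 6261.9080 sq ft
Finished = Raw_total * yield / 100 = 6261.9080 * 77.8560 / 100 = 4875.2711 sq ft
Value = Finished * price = 4875.2711 * 2.0530 = 10008.9316 $


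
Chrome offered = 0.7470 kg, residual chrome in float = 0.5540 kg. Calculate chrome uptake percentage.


Formula: Uptake = (offered - residual) / offered * 100
Substituting: Uptake = (0.7470 - 0.5540) / 0.7470 * 100
Result: 25.8367 %


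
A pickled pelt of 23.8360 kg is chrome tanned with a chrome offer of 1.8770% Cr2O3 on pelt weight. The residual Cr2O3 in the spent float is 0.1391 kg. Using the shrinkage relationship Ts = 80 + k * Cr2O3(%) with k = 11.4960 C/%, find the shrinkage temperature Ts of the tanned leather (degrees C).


Offered = pelt * offer_pct / 100 = 23.8360 * 1.8770 / 100 = 0.4474 kg
Uptake = offered - residual = 0.4474 - 0.1391 = 0.3083 kg
Cr2O3% on pelt = uptake / pelt * 100 = 0.3083 / 23.8360 * 100 = 1.2934 %
Ts = 80 + k * Cr2O3% = 80 + 11.4960 * 1.2934 = 94.8693 C


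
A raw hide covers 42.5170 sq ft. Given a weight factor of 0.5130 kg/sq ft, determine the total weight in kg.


Formula: Weight = area * weight_per_sqft
Substituting: Weight = 42.5170 * 0.5130
Result: 21.8112 kg


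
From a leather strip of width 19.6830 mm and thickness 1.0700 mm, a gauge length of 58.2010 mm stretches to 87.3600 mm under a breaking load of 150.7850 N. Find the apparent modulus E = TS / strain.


TS = F / (w * t) = 150.7850 / (19.6830 * 1.0700) = 7.1595 N/mm^2
strain = (Lf - L0) / L0 = (87.3600 - 58.2010) / 58.2010 = 0.5010
E = TS / strain = 7.1595 / 0.5010 = 14.2903 N/mm^2


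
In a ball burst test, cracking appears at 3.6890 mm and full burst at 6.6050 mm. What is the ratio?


Formula: Ratio = crack / burst
Substituting: Ratio = 3.6890 / 6.6050
Result: 0.5585


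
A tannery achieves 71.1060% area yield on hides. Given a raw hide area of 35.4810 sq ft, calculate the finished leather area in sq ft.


Formula: finished = raw * yield / 100
Substituting: finished = 35.4810 * 71.1060 / 100
Result: 25.2291 sq ft


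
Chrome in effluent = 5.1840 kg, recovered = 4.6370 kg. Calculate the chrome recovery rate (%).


Formula: Recovery = recovered / input * 100
Substituting: Recovery = 4.6370 / 5.1840 * 100
Result: 89.4483 %


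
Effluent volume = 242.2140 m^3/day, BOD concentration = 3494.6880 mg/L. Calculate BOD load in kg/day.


Formula: BOD_load = volume * conc / 1000
Substituting: BOD_load = 242.2140 * 3494.6880 / 1000
Result: 846.4624 kg/day


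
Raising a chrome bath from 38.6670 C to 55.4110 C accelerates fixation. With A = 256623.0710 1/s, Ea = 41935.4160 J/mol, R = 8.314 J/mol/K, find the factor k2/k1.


T1 = 38.6670 + 273.15 = 311.8170 K; T2 = 55.4110 + 273.15 = 328.5610 K
k1 = A * exp(-Ea/(R*T1)) = 256623.0710 * exp(-41935.4160/(8.314*311.8170)) = 0.0242185 1/s
k2 = A * exp(-Ea/(R*T2)) = 256623.0710 * exp(-41935.4160/(8.314*328.5610)) = 0.0552282 1/s
k2/k1 = 0.0552282 / 0.0242185 = 2.2804


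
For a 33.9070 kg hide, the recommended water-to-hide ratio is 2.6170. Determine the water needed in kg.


Formula: Water = hide_weight * ratio
Substituting: Water = 33.9070 * 2.6170
Result: 88.7346 kg


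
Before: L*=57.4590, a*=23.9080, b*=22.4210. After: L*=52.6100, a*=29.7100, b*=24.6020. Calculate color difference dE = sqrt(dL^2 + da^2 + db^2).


dL = -4.8490, da = 5.8020, db = 2.1810
dE = sqrt((-4.8490)^2 + 5.8020^2 + 2.1810^2) = 7.8697


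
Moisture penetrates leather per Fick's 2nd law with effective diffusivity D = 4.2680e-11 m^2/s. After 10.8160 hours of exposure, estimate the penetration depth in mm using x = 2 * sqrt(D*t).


t = 10.8160 hr * 3600 = 38937.6000 s
D * t = 4.2680e-11 * 38937.6000 = 1.6619e-06
x = 2 * sqrt(D*t) = 2 * sqrt(1.6619e-06) = 0.00257826 m = 2.5783 mm


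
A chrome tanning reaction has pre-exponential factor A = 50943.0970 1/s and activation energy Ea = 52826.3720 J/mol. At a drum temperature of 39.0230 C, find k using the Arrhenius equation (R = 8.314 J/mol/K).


T_K = T_C + 273.15 = 39.0230 + 273.15 = 312.1730 K
exponent = -Ea / (R * T_K) = -52826.3720 / (8.314 * 312.1730) = -20.3538
k = A * exp(exponent) = 50943.0970 * exp(-20.3538) = 7.3713e-05 1/s


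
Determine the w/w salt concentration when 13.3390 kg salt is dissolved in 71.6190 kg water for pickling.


Formula: Conc = salt / (water + salt) * 100
Substituting: Conc = 13.3390 / (71.6190 + 13.3390) * 100
Result: 15.7007 %


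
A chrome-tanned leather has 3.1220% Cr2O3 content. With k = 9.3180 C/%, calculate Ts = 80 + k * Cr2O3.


Formula: Ts = 80 + k * Cr2O3
Substituting: Ts = 80 + 9.3180 * 3.1220
Result: 109.0908 C


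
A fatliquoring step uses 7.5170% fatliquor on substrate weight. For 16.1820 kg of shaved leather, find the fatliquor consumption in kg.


Formula: Fat = substrate * pct / 100
Substituting: Fat = 16.1820 * 7.5170 / 100
Result: 1.2164 kg


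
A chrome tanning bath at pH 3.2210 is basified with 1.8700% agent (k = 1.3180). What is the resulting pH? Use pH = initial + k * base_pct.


Formula: pH_final = pH_initial + k * base_pct
Substituting: pH_final = 3.2210 + 1.3180 * 1.8700
Result: 5.6857


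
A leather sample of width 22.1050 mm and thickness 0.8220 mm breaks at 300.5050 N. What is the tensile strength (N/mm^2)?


Formula: TS = force / (width * thickness)
Substituting: TS = 300.5050 / (22.1050 * 0.8220)
Result: 16.5382 N/mm^2


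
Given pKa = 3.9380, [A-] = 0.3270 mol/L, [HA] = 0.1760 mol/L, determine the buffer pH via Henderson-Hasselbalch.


ratio = [A-] / [HA] = 0.3270 / 0.1760 = 1.8580
log10(ratio) = 0.2690
pH = pKa + log10(ratio) = 3.9380 + 0.2690 = 4.2070


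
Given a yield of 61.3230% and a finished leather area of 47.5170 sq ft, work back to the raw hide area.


Formula: raw = finished * 100 / yield
Substituting: raw = 47.5170 * 100 / 61.3230
Result: 77.4864 sq ft


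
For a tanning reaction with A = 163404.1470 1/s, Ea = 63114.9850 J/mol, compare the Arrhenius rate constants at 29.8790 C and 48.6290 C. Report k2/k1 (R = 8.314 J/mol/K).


T1 = 29.8790 + 273.15 = 303.0290 K; T2 = 48.6290 + 273.15 = 321.7790 K
k1 = A * exp(-Ea/(R*T1)) = 163404.1470 * exp(-63114.9850/(8.314*303.0290)) = 2.1549e-06 1/s
k2 = A * exp(-Ea/(R*T2)) = 163404.1470 * exp(-63114.9850/(8.314*321.7790)) = 9.2766e-06 1/s
k2/k1 = 9.2766e-06 / 2.1549e-06 = 4.3049


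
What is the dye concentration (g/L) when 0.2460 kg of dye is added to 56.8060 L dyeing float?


Formula: Conc = dye_mass(kg) / volume(L) * 1000
Substituting: Conc = 0.2460 / 56.8060 * 1000
Result: 4.3305 g/L


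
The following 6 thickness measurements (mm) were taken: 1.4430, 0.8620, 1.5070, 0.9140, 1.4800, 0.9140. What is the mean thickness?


Formula: Average = sum / n
Substituting: Average = 7.1200 / 6
Result: 1.1867 mm


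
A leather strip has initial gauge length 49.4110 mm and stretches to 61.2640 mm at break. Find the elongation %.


Formula: Elongation = (Lf - L0) / L0 * 100
Substituting: Elongation = (61.2640 - 49.4110) / 49.4110 * 100
Result: 23.9886 %


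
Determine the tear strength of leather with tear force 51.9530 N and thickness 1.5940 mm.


Formula: Tear strength = force / thickness
Substituting: Tear strength = 51.9530 / 1.5940
Result: 32.5928 N/mm


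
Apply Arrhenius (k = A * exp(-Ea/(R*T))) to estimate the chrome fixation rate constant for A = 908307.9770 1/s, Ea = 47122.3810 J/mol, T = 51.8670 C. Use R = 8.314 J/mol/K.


T_K = T_C + 273.15 = 51.8670 + 273.15 = 325.0170 K
exponent = -Ea / (R * T_K) = -47122.3810 / (8.314 * 325.0170) = -17.4386
k = A * exp(exponent) = 908307.9770 * exp(-17.4386) = 0.0242524 1/s


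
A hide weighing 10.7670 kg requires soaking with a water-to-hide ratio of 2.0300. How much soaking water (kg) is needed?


Formula: Water = hide_weight * ratio
Substituting: Water = 10.7670 * 2.0300
Result: 21.8570 kg


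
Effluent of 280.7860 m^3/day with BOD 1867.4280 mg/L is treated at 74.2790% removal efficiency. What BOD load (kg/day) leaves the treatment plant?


Load_in = volume * conc / 1000 = 280.7860 * 1867.4280 / 1000 = 524.3476 kg/day
Removed = Load_in * eff / 100 = 524.3476 * 74.2790 / 100 = 389.4802 kg/day
Load_out = Load_in - Removed = 524.3476 - 389.4802 = 134.8675 kg/day


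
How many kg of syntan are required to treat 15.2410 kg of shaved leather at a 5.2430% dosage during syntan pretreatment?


Formula: Syntan = substrate * pct / 100
Substituting: Syntan = 15.2410 * 5.2430 / 100
Result: 0.7991 kg


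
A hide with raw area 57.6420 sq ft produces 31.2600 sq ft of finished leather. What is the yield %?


Formula: Yield = finished / raw * 100
Substituting: Yield = 31.2600 / 57.6420 * 100
Result: 54.2313 %


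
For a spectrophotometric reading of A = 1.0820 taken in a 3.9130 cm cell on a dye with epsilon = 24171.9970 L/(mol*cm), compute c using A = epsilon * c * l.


Formula: c = A / (epsilon * l)
Substituting: c = 1.0820 / (24171.9970 * 3.9130)
Result: 1.1439e-05 mol/L


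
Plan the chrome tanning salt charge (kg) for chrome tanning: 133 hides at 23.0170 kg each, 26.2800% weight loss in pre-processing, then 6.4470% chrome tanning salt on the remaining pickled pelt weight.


Total_raw = N * avg_wt = 133 * 23.0170 = 3061.2610 kg
Substrate = Total_raw * (1 - loss/100) = 3061.2610 * (1 - 26.2800/100) = 2256.7616 kg
Chrome = Substrate * pct / 100 = 2256.7616 * 6.4470 / 100 = 145.4934 kg


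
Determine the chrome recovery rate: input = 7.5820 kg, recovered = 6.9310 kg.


Formula: Recovery = recovered / input * 100
Substituting: Recovery = 6.9310 / 7.5820 * 100
Result: 91.4139 %


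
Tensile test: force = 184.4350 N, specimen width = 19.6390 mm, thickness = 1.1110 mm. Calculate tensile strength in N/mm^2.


Formula: TS = force / (width * thickness)
Substituting: TS = 184.4350 / (19.6390 * 1.1110)
Result: 8.4530 N/mm^2


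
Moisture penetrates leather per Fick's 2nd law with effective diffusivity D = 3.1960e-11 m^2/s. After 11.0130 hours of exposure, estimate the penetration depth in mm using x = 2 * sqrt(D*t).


t = 11.0130 hr * 3600 = 39646.8000 s
D * t = 3.1960e-11 * 39646.8000 = 1.2671e-06
x = 2 * sqrt(D*t) = 2 * sqrt(1.2671e-06) = 0.00225132 m = 2.2513 mm


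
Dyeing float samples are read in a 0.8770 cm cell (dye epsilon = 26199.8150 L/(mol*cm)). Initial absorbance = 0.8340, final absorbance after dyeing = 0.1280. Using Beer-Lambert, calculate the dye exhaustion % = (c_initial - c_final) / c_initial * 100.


c_initial = A_i / (epsilon * l) = 0.8340 / (26199.8150 * 0.8770) = 3.6297e-05 mol/L
c_final = A_f / (epsilon * l) = 0.1280 / (26199.8150 * 0.8770) = 5.5707e-06 mol/L
Exhaustion = (c_initial - c_final) / c_initial * 100 = (3.6297e-05 - 5.5707e-06) / 3.6297e-05 * 100 = 84.6523 %
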